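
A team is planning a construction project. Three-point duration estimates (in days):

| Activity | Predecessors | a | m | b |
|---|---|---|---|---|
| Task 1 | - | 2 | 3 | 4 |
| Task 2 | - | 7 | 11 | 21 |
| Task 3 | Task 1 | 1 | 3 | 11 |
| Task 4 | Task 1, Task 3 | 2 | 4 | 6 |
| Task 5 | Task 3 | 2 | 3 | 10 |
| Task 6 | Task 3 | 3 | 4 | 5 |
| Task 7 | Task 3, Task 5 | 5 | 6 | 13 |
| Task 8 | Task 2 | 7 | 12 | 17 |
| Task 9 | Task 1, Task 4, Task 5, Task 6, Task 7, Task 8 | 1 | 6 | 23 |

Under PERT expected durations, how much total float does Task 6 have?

te_Task 1 = (2 + 4·3 + 4)/6 = 18/6 = 3
te_Task 2 = (7 + 4·11 + 21)/6 = 72/6 = 12
te_Task 3 = (1 + 4·3 + 11)/6 = 24/6 = 4
te_Task 4 = (2 + 4·4 + 6)/6 = 24/6 = 4
te_Task 5 = (2 + 4·3 + 10)/6 = 24/6 = 4
te_Task 6 = (3 + 4·4 + 5)/6 = 24/6 = 4
te_Task 7 = (5 + 4·6 + 13)/6 = 42/6 = 7
te_Task 8 = (7 + 4·12 + 17)/6 = 72/6 = 12
te_Task 9 = (1 + 4·6 + 23)/6 = 48/6 = 8

Forward pass:
ES_Task 1 = 0; EF_Task 1 = 3
ES_Task 2 = 0; EF_Task 2 = 12
ES_Task 3 = 3; EF_Task 3 = 3+4 = 7
ES_Task 4 = max(EF_Task 1=3, EF_Task 3=7) = 7; EF_Task 4 = 7+4 = 11
ES_Task 5 = 7; EF_Task 5 = 7+4 = 11
ES_Task 6 = 7; EF_Task 6 = 7+4 = 11
ES_Task 7 = max(EF_Task 3=7, EF_Task 5=11) = 11; EF_Task 7 = 11+7 = 18
ES_Task 8 = 12; EF_Task 8 = 12+12 = 24
ES_Task 9 = max(EF_Task 1=3, EF_Task 4=11, EF_Task 5=11, EF_Task 6=11, EF_Task 7=18, EF_Task 8=24) = 24; EF_Task 9 = 24+8 = 32
Expected project duration μ = 32 days. Critical path: Task 2 → Task 8 → Task 9.

Backward pass:
LF_Task 9 = 32; LS_Task 9 = 32−8 = 24
LF_Task 8 = LS_Task 9 = 24; LS_Task 8 = 24−12 = 12
LF_Task 7 = LS_Task 9 = 24; LS_Task 7 = 24−7 = 17
LF_Task 6 = LS_Task 9 = 24; LS_Task 6 = 24−4 = 20
LF_Task 5 = min(LS_Task 7=17, LS_Task 9=24) = 17; LS_Task 5 = 17−4 = 13
LF_Task 4 = LS_Task 9 = 24; LS_Task 4 = 24−4 = 20
LF_Task 3 = min(LS_Task 4=20, LS_Task 5=13, LS_Task 6=20, LS_Task 7=17) = 13; LS_Task 3 = 13−4 = 9
LF_Task 2 = LS_Task 8 = 12; LS_Task 2 = 12−12 = 0
LF_Task 1 = min(LS_Task 3=9, LS_Task 4=20, LS_Task 9=24) = 9; LS_Task 1 = 9−3 = 6
Slack_Task 6 = LS_Task 6 − ES_Task 6 = 20 − 7 = 13

13 days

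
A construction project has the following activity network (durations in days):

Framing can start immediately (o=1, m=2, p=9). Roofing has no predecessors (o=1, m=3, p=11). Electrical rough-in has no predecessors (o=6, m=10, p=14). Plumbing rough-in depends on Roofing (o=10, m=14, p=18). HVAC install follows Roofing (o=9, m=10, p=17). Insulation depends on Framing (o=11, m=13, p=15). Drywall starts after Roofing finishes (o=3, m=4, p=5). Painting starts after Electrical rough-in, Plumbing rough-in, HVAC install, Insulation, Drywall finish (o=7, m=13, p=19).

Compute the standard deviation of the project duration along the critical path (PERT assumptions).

2.92 days

te_Framing = (1 + 4·2 + 9)/6 = 18/6 = 3; σ²_Framing = ((9−1)/6)² = 1.778
te_Roofing = (1 + 4·3 + 11)/6 = 24/6 = 4; σ²_Roofing = ((11−1)/6)² = 2.778
te_Electrical rough-in = (6 + 4·10 + 14)/6 = 60/6 = 10; σ²_Electrical rough-in = ((14−6)/6)² = 1.778
te_Plumbing rough-in = (10 + 4·14 + 18)/6 = 84/6 = 14; σ²_Plumbing rough-in = ((18−10)/6)² = 1.778
te_HVAC install = (9 + 4·10 + 17)/6 = 66/6 = 11; σ²_HVAC install = ((17−9)/6)² = 1.778
te_Insulation = (11 + 4·13 + 15)/6 = 78/6 = 13; σ²_Insulation = ((15−11)/6)² = 0.444
te_Drywall = (3 + 4·4 + 5)/6 = 24/6 = 4; σ²_Drywall = ((5−3)/6)² = 0.111
te_Painting = (7 + 4·13 + 19)/6 = 78/6 = 13; σ²_Painting = ((19−7)/6)² = 4.000

Forward pass:
ES_Framing = 0; EF_Framing = 3
ES_Roofing = 0; EF_Roofing = 4
ES_Electrical rough-in = 0; EF_Electrical rough-in = 10
ES_Plumbing rough-in = 4; EF_Plumbing rough-in = 4+14 = 18
ES_HVAC install = 4; EF_HVAC install = 4+11 = 15
ES_Insulation = 3; EF_Insulation = 3+13 = 16
ES_Drywall = 4; EF_Drywall = 4+4 = 8
ES_Painting = max(EF_Electrical rough-in=10, EF_Plumbing rough-in=18, EF_HVAC install=15, EF_Insulation=16, EF_Drywall=8) = 18; EF_Painting = 18+13 = 31
Expected project duration μ = 31 days. Critical path: Roofing → Plumbing rough-in → Painting.

Variance along critical path = 2.778 + 1.778 + 4.000 = 8.556
σ = √8.556 = 2.925 days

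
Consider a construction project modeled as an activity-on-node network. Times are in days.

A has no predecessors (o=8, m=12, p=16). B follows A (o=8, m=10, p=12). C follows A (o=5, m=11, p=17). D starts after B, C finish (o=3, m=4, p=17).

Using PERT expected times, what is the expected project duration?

29 days

te_A = (8 + 4·12 + 16)/6 = 72/6 = 12
te_B = (8 + 4·10 + 12)/6 = 60/6 = 10
te_C = (5 + 4·11 + 17)/6 = 66/6 = 11
te_D = (3 + 4·4 + 17)/6 = 36/6 = 6

Forward pass:
ES_A = 0; EF_A = 12
ES_B = 12; EF_B = 12+10 = 22
ES_C = 12; EF_C = 12+11 = 23
ES_D = max(EF_B=22, EF_C=23) = 23; EF_D = 23+6 = 29
Expected project duration μ = 29 days. Critical path: A → C → D.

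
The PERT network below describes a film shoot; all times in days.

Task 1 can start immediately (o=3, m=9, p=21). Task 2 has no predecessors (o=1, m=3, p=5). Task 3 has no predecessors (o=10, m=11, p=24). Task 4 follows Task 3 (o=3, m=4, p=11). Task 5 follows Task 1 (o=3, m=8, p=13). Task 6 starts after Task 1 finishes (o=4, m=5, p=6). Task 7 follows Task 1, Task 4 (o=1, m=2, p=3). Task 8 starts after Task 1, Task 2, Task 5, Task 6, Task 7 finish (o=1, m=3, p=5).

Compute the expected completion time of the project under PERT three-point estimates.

te_Task 1 = (3 + 4·9 + 21)/6 = 60/6 = 10
te_Task 2 = (1 + 4·3 + 5)/6 = 18/6 = 3
te_Task 3 = (10 + 4·11 + 24)/6 = 78/6 = 13
te_Task 4 = (3 + 4·4 + 11)/6 = 30/6 = 5
te_Task 5 = (3 + 4·8 + 13)/6 = 48/6 = 8
te_Task 6 = (4 + 4·5 + 6)/6 = 30/6 = 5
te_Task 7 = (1 + 4·2 + 3)/6 = 12/6 = 2
te_Task 8 = (1 + 4·3 + 5)/6 = 18/6 = 3

Forward pass:
ES_Task 1 = 0; EF_Task 1 = 10
ES_Task 2 = 0; EF_Task 2 = 3
ES_Task 3 = 0; EF_Task 3 = 13
ES_Task 4 = 13; EF_Task 4 = 13+5 = 18
ES_Task 5 = 10; EF_Task 5 = 10+8 = 18
ES_Task 6 = 10; EF_Task 6 = 10+5 = 15
ES_Task 7 = max(EF_Task 1=10, EF_Task 4=18) = 18; EF_Task 7 = 18+2 = 20
ES_Task 8 = max(EF_Task 1=10, EF_Task 2=3, EF_Task 5=18, EF_Task 6=15, EF_Task 7=20) = 20; EF_Task 8 = 20+3 = 23
Expected project duration μ = 23 days. Critical path: Task 3 → Task 4 → Task 7 → Task 8.

23 days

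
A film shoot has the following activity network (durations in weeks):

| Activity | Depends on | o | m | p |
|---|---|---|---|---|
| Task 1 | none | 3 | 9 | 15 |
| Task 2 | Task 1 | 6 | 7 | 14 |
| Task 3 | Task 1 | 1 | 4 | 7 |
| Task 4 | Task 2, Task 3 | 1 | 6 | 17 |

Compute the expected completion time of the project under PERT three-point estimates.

te_Task 1 = (3 + 4·9 + 15)/6 = 54/6 = 9
te_Task 2 = (6 + 4·7 + 14)/6 = 48/6 = 8
te_Task 3 = (1 + 4·4 + 7)/6 = 24/6 = 4
te_Task 4 = (1 + 4·6 + 17)/6 = 42/6 = 7

Forward pass:
ES_Task 1 = 0; EF_Task 1 = 9
ES_Task 2 = 9; EF_Task 2 = 9+8 = 17
ES_Task 3 = 9; EF_Task 3 = 9+4 = 13
ES_Task 4 = max(EF_Task 2=17, EF_Task 3=13) = 17; EF_Task 4 = 17+7 = 24
Expected project duration μ = 24 weeks. Critical path: Task 1 → Task 2 → Task 4.

24 weeks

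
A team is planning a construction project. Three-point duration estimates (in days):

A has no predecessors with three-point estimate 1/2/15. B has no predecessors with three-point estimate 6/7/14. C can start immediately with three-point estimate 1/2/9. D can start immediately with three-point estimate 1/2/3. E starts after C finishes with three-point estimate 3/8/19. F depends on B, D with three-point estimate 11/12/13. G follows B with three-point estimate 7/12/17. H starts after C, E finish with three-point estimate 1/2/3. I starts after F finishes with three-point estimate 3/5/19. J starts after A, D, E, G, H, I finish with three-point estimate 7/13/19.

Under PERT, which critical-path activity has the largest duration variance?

te_A = (1 + 4·2 + 15)/6 = 24/6 = 4; σ²_A = ((15−1)/6)² = 5.444
te_B = (6 + 4·7 + 14)/6 = 48/6 = 8; σ²_B = ((14−6)/6)² = 1.778
te_C = (1 + 4·2 + 9)/6 = 18/6 = 3; σ²_C = ((9−1)/6)² = 1.778
te_D = (1 + 4·2 + 3)/6 = 12/6 = 2; σ²_D = ((3−1)/6)² = 0.111
te_E = (3 + 4·8 + 19)/6 = 54/6 = 9; σ²_E = ((19−3)/6)² = 7.111
te_F = (11 + 4·12 + 13)/6 = 72/6 = 12; σ²_F = ((13−11)/6)² = 0.111
te_G = (7 + 4·12 + 17)/6 = 72/6 = 12; σ²_G = ((17−7)/6)² = 2.778
te_H = (1 + 4·2 + 3)/6 = 12/6 = 2; σ²_H = ((3−1)/6)² = 0.111
te_I = (3 + 4·5 + 19)/6 = 42/6 = 7; σ²_I = ((19−3)/6)² = 7.111
te_J = (7 + 4·13 + 19)/6 = 78/6 = 13; σ²_J = ((19−7)/6)² = 4.000

Forward pass:
ES_A = 0; EF_A = 4
ES_B = 0; EF_B = 8
ES_C = 0; EF_C = 3
ES_D = 0; EF_D = 2
ES_E = 3; EF_E = 3+9 = 12
ES_F = max(EF_B=8, EF_D=2) = 8; EF_F = 8+12 = 20
ES_G = 8; EF_G = 8+12 = 20
ES_H = max(EF_C=3, EF_E=12) = 12; EF_H = 12+2 = 14
ES_I = 20; EF_I = 20+7 = 27
ES_J = max(EF_A=4, EF_D=2, EF_E=12, EF_G=20, EF_H=14, EF_I=27) = 27; EF_J = 27+13 = 40
Expected project duration μ = 40 days. Critical path: B → F → I → J.

Variances on critical path: σ²_B=1.778, σ²_F=0.111, σ²_I=7.111, σ²_J=4.000.
Largest is σ²_I = 7.111.

I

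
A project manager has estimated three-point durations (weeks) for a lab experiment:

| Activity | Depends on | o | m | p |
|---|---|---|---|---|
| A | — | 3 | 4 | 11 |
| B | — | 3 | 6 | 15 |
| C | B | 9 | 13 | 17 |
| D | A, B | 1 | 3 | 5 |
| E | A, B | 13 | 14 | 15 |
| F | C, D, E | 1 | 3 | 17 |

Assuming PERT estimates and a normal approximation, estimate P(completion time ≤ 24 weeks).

0.275

te_A = (3 + 4·4 + 11)/6 = 30/6 = 5; σ²_A = ((11−3)/6)² = 1.778
te_B = (3 + 4·6 + 15)/6 = 42/6 = 7; σ²_B = ((15−3)/6)² = 4.000
te_C = (9 + 4·13 + 17)/6 = 78/6 = 13; σ²_C = ((17−9)/6)² = 1.778
te_D = (1 + 4·3 + 5)/6 = 18/6 = 3; σ²_D = ((5−1)/6)² = 0.444
te_E = (13 + 4·14 + 15)/6 = 84/6 = 14; σ²_E = ((15−13)/6)² = 0.111
te_F = (1 + 4·3 + 17)/6 = 30/6 = 5; σ²_F = ((17−1)/6)² = 7.111

Forward pass:
ES_A = 0; EF_A = 5
ES_B = 0; EF_B = 7
ES_C = 7; EF_C = 7+13 = 20
ES_D = max(EF_A=5, EF_B=7) = 7; EF_D = 7+3 = 10
ES_E = max(EF_A=5, EF_B=7) = 7; EF_E = 7+14 = 21
ES_F = max(EF_C=20, EF_D=10, EF_E=21) = 21; EF_F = 21+5 = 26
Expected project duration μ = 26 weeks. Critical path: B → E → F.

Variance along critical path = 4.000 + 0.111 + 7.111 = 11.222; σ = √11.222 = 3.350 weeks.
Z = (24 − 26) / 3.350 = -0.597
P(T ≤ 24) = Φ(-0.597) ≈ 0.275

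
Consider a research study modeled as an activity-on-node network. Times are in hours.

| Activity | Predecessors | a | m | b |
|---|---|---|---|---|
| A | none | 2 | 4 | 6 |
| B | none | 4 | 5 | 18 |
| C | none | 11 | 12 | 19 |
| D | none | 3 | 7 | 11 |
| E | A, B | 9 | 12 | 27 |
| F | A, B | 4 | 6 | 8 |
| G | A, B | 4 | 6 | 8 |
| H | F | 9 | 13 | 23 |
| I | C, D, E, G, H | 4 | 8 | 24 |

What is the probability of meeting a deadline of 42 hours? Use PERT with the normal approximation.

0.854

te_A = (2 + 4·4 + 6)/6 = 24/6 = 4; σ²_A = ((6−2)/6)² = 0.444
te_B = (4 + 4·5 + 18)/6 = 42/6 = 7; σ²_B = ((18−4)/6)² = 5.444
te_C = (11 + 4·12 + 19)/6 = 78/6 = 13; σ²_C = ((19−11)/6)² = 1.778
te_D = (3 + 4·7 + 11)/6 = 42/6 = 7; σ²_D = ((11−3)/6)² = 1.778
te_E = (9 + 4·12 + 27)/6 = 84/6 = 14; σ²_E = ((27−9)/6)² = 9.000
te_F = (4 + 4·6 + 8)/6 = 36/6 = 6; σ²_F = ((8−4)/6)² = 0.444
te_G = (4 + 4·6 + 8)/6 = 36/6 = 6; σ²_G = ((8−4)/6)² = 0.444
te_H = (9 + 4·13 + 23)/6 = 84/6 = 14; σ²_H = ((23−9)/6)² = 5.444
te_I = (4 + 4·8 + 24)/6 = 60/6 = 10; σ²_I = ((24−4)/6)² = 11.111

Forward pass:
ES_A = 0; EF_A = 4
ES_B = 0; EF_B = 7
ES_C = 0; EF_C = 13
ES_D = 0; EF_D = 7
ES_E = max(EF_A=4, EF_B=7) = 7; EF_E = 7+14 = 21
ES_F = max(EF_A=4, EF_B=7) = 7; EF_F = 7+6 = 13
ES_G = max(EF_A=4, EF_B=7) = 7; EF_G = 7+6 = 13
ES_H = 13; EF_H = 13+14 = 27
ES_I = max(EF_C=13, EF_D=7, EF_E=21, EF_G=13, EF_H=27) = 27; EF_I = 27+10 = 37
Expected project duration μ = 37 hours. Critical path: B → F → H → I.

Variance along critical path = 5.444 + 0.444 + 5.444 + 11.111 = 22.444; σ = √22.444 = 4.738 hours.
Z = (42 − 37) / 4.738 = 1.055
P(T ≤ 42) = Φ(1.055) ≈ 0.854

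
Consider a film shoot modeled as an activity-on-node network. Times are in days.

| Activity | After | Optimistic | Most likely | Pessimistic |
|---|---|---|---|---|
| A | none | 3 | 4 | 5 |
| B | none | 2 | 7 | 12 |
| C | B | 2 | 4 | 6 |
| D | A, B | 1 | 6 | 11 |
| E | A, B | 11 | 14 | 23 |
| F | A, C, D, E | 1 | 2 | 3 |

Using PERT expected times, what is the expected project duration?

te_A = (3 + 4·4 + 5)/6 = 24/6 = 4
te_B = (2 + 4·7 + 12)/6 = 42/6 = 7
te_C = (2 + 4·4 + 6)/6 = 24/6 = 4
te_D = (1 + 4·6 + 11)/6 = 36/6 = 6
te_E = (11 + 4·14 + 23)/6 = 90/6 = 15
te_F = (1 + 4·2 + 3)/6 = 12/6 = 2

Forward pass:
ES_A = 0; EF_A = 4
ES_B = 0; EF_B = 7
ES_C = 7; EF_C = 7+4 = 11
ES_D = max(EF_A=4, EF_B=7) = 7; EF_D = 7+6 = 13
ES_E = max(EF_A=4, EF_B=7) = 7; EF_E = 7+15 = 22
ES_F = max(EF_A=4, EF_C=11, EF_D=13, EF_E=22) = 22; EF_F = 22+2 = 24
Expected project duration μ = 24 days. Critical path: B → E → F.

24 days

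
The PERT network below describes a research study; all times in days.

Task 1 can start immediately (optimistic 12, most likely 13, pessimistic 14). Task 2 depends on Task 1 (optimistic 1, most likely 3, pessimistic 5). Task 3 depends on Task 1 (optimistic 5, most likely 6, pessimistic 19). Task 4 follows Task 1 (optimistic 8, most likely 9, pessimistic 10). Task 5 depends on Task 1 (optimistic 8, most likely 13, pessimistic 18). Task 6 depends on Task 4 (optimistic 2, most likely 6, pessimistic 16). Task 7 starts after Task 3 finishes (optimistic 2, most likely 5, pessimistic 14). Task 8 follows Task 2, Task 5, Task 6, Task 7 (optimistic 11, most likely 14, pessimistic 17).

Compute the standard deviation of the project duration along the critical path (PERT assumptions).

te_Task 1 = (12 + 4·13 + 14)/6 = 78/6 = 13; σ²_Task 1 = ((14−12)/6)² = 0.111
te_Task 2 = (1 + 4·3 + 5)/6 = 18/6 = 3; σ²_Task 2 = ((5−1)/6)² = 0.444
te_Task 3 = (5 + 4·6 + 19)/6 = 48/6 = 8; σ²_Task 3 = ((19−5)/6)² = 5.444
te_Task 4 = (8 + 4·9 + 10)/6 = 54/6 = 9; σ²_Task 4 = ((10−8)/6)² = 0.111
te_Task 5 = (8 + 4·13 + 18)/6 = 78/6 = 13; σ²_Task 5 = ((18−8)/6)² = 2.778
te_Task 6 = (2 + 4·6 + 16)/6 = 42/6 = 7; σ²_Task 6 = ((16−2)/6)² = 5.444
te_Task 7 = (2 + 4·5 + 14)/6 = 36/6 = 6; σ²_Task 7 = ((14−2)/6)² = 4.000
te_Task 8 = (11 + 4·14 + 17)/6 = 84/6 = 14; σ²_Task 8 = ((17−11)/6)² = 1.000

Forward pass:
ES_Task 1 = 0; EF_Task 1 = 13
ES_Task 2 = 13; EF_Task 2 = 13+3 = 16
ES_Task 3 = 13; EF_Task 3 = 13+8 = 21
ES_Task 4 = 13; EF_Task 4 = 13+9 = 22
ES_Task 5 = 13; EF_Task 5 = 13+13 = 26
ES_Task 6 = 22; EF_Task 6 = 22+7 = 29
ES_Task 7 = 21; EF_Task 7 = 21+6 = 27
ES_Task 8 = max(EF_Task 2=16, EF_Task 5=26, EF_Task 6=29, EF_Task 7=27) = 29; EF_Task 8 = 29+14 = 43
Expected project duration μ = 43 days. Critical path: Task 1 → Task 4 → Task 6 → Task 8.

Variance along critical path = 0.111 + 0.111 + 5.444 + 1.000 = 6.667
σ = √6.667 = 2.582 days

2.58 days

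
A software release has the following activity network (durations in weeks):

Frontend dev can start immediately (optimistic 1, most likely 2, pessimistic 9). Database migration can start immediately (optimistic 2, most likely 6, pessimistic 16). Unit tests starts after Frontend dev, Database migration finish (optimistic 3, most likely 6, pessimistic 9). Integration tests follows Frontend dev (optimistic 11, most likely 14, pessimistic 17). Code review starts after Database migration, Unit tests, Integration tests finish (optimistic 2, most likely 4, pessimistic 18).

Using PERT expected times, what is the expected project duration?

te_Frontend dev = (1 + 4·2 + 9)/6 = 18/6 = 3
te_Database migration = (2 + 4·6 + 16)/6 = 42/6 = 7
te_Unit tests = (3 + 4·6 + 9)/6 = 36/6 = 6
te_Integration tests = (11 + 4·14 + 17)/6 = 84/6 = 14
te_Code review = (2 + 4·4 + 18)/6 = 36/6 = 6

Forward pass:
ES_Frontend dev = 0; EF_Frontend dev = 3
ES_Database migration = 0; EF_Database migration = 7
ES_Unit tests = max(EF_Frontend dev=3, EF_Database migration=7) = 7; EF_Unit tests = 7+6 = 13
ES_Integration tests = 3; EF_Integration tests = 3+14 = 17
ES_Code review = max(EF_Database migration=7, EF_Unit tests=13, EF_Integration tests=17) = 17; EF_Code review = 17+6 = 23
Expected project duration μ = 23 weeks. Critical path: Frontend dev → Integration tests → Code review.

23 weeks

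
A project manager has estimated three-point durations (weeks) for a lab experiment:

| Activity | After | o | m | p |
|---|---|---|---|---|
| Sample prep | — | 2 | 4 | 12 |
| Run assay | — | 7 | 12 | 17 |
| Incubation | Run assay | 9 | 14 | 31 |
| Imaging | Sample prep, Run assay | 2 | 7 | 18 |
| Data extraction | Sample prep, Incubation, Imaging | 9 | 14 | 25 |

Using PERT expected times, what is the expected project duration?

te_Sample prep = (2 + 4·4 + 12)/6 = 30/6 = 5
te_Run assay = (7 + 4·12 + 17)/6 = 72/6 = 12
te_Incubation = (9 + 4·14 + 31)/6 = 96/6 = 16
te_Imaging = (2 + 4·7 + 18)/6 = 48/6 = 8
te_Data extraction = (9 + 4·14 + 25)/6 = 90/6 = 15

Forward pass:
ES_Sample prep = 0; EF_Sample prep = 5
ES_Run assay = 0; EF_Run assay = 12
ES_Incubation = 12; EF_Incubation = 12+16 = 28
ES_Imaging = max(EF_Sample prep=5, EF_Run assay=12) = 12; EF_Imaging = 12+8 = 20
ES_Data extraction = max(EF_Sample prep=5, EF_Incubation=28, EF_Imaging=20) = 28; EF_Data extraction = 28+15 = 43
Expected project duration μ = 43 weeks. Critical path: Run assay → Incubation → Data extraction.

43 weeks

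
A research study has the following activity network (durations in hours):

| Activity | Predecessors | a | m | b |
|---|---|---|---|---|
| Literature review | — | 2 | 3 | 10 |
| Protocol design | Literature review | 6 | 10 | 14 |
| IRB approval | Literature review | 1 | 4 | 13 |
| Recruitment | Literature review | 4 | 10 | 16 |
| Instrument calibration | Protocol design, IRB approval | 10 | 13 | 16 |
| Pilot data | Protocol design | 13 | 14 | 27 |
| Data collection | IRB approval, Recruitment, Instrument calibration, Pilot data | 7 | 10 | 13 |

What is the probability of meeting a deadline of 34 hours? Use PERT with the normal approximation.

te_Literature review = (2 + 4·3 + 10)/6 = 24/6 = 4; σ²_Literature review = ((10−2)/6)² = 1.778
te_Protocol design = (6 + 4·10 + 14)/6 = 60/6 = 10; σ²_Protocol design = ((14−6)/6)² = 1.778
te_IRB approval = (1 + 4·4 + 13)/6 = 30/6 = 5; σ²_IRB approval = ((13−1)/6)² = 4.000
te_Recruitment = (4 + 4·10 + 16)/6 = 60/6 = 10; σ²_Recruitment = ((16−4)/6)² = 4.000
te_Instrument calibration = (10 + 4·13 + 16)/6 = 78/6 = 13; σ²_Instrument calibration = ((16−10)/6)² = 1.000
te_Pilot data = (13 + 4·14 + 27)/6 = 96/6 = 16; σ²_Pilot data = ((27−13)/6)² = 5.444
te_Data collection = (7 + 4·10 + 13)/6 = 60/6 = 10; σ²_Data collection = ((13−7)/6)² = 1.000

Forward pass:
ES_Literature review = 0; EF_Literature review = 4
ES_Protocol design = 4; EF_Protocol design = 4+10 = 14
ES_IRB approval = 4; EF_IRB approval = 4+5 = 9
ES_Recruitment = 4; EF_Recruitment = 4+10 = 14
ES_Instrument calibration = max(EF_Protocol design=14, EF_IRB approval=9) = 14; EF_Instrument calibration = 14+13 = 27
ES_Pilot data = 14; EF_Pilot data = 14+16 = 30
ES_Data collection = max(EF_IRB approval=9, EF_Recruitment=14, EF_Instrument calibration=27, EF_Pilot data=30) = 30; EF_Data collection = 30+10 = 40
Expected project duration μ = 40 hours. Critical path: Literature review → Protocol design → Pilot data → Data collection.

Variance along critical path = 1.778 + 1.778 + 5.444 + 1.000 = 10.000; σ = √10.000 = 3.162 hours.
Z = (34 − 40) / 3.162 = -1.897
P(T ≤ 34) = Φ(-1.897) ≈ 0.029

0.029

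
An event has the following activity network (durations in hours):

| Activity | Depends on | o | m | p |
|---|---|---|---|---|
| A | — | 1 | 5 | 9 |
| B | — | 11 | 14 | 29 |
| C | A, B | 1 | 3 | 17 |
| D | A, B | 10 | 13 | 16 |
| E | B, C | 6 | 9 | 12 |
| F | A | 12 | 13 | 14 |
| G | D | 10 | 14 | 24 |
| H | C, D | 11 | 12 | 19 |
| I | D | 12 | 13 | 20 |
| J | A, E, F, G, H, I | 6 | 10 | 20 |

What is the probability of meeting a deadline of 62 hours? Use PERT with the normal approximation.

te_A = (1 + 4·5 + 9)/6 = 30/6 = 5; σ²_A = ((9−1)/6)² = 1.778
te_B = (11 + 4·14 + 29)/6 = 96/6 = 16; σ²_B = ((29−11)/6)² = 9.000
te_C = (1 + 4·3 + 17)/6 = 30/6 = 5; σ²_C = ((17−1)/6)² = 7.111
te_D = (10 + 4·13 + 16)/6 = 78/6 = 13; σ²_D = ((16−10)/6)² = 1.000
te_E = (6 + 4·9 + 12)/6 = 54/6 = 9; σ²_E = ((12−6)/6)² = 1.000
te_F = (12 + 4·13 + 14)/6 = 78/6 = 13; σ²_F = ((14−12)/6)² = 0.111
te_G = (10 + 4·14 + 24)/6 = 90/6 = 15; σ²_G = ((24−10)/6)² = 5.444
te_H = (11 + 4·12 + 19)/6 = 78/6 = 13; σ²_H = ((19−11)/6)² = 1.778
te_I = (12 + 4·13 + 20)/6 = 84/6 = 14; σ²_I = ((20−12)/6)² = 1.778
te_J = (6 + 4·10 + 20)/6 = 66/6 = 11; σ²_J = ((20−6)/6)² = 5.444

Forward pass:
ES_A = 0; EF_A = 5
ES_B = 0; EF_B = 16
ES_C = max(EF_A=5, EF_B=16) = 16; EF_C = 16+5 = 21
ES_D = max(EF_A=5, EF_B=16) = 16; EF_D = 16+13 = 29
ES_E = max(EF_B=16, EF_C=21) = 21; EF_E = 21+9 = 30
ES_F = 5; EF_F = 5+13 = 18
ES_G = 29; EF_G = 29+15 = 44
ES_H = max(EF_C=21, EF_D=29) = 29; EF_H = 29+13 = 42
ES_I = 29; EF_I = 29+14 = 43
ES_J = max(EF_A=5, EF_E=30, EF_F=18, EF_G=44, EF_H=42, EF_I=43) = 44; EF_J = 44+11 = 55
Expected project duration μ = 55 hours. Critical path: B → D → G → J.

Variance along critical path = 9.000 + 1.000 + 5.444 + 5.444 = 20.889; σ = √20.889 = 4.570 hours.
Z = (62 − 55) / 4.570 = 1.532
P(T ≤ 62) = Φ(1.532) ≈ 0.937

0.937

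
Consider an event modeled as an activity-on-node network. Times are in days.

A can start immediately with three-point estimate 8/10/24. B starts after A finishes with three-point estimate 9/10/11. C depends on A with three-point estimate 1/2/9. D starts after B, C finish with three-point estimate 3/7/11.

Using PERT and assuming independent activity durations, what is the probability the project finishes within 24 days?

te_A = (8 + 4·10 + 24)/6 = 72/6 = 12; σ²_A = ((24−8)/6)² = 7.111
te_B = (9 + 4·10 + 11)/6 = 60/6 = 10; σ²_B = ((11−9)/6)² = 0.111
te_C = (1 + 4·2 + 9)/6 = 18/6 = 3; σ²_C = ((9−1)/6)² = 1.778
te_D = (3 + 4·7 + 11)/6 = 42/6 = 7; σ²_D = ((11−3)/6)² = 1.778

Forward pass:
ES_A = 0; EF_A = 12
ES_B = 12; EF_B = 12+10 = 22
ES_C = 12; EF_C = 12+3 = 15
ES_D = max(EF_B=22, EF_C=15) = 22; EF_D = 22+7 = 29
Expected project duration μ = 29 days. Critical path: A → B → D.

Variance along critical path = 7.111 + 0.111 + 1.778 = 9.000; σ = √9.000 = 3.000 days.
Z = (24 − 29) / 3.000 = -1.667
P(T ≤ 24) = Φ(-1.667) ≈ 0.048

0.048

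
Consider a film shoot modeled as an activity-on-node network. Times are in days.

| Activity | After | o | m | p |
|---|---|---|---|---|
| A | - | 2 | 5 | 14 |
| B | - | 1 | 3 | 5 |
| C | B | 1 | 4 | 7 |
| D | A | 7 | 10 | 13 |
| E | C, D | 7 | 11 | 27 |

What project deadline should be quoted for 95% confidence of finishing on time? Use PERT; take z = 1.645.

35.6 days

te_A = (2 + 4·5 + 14)/6 = 36/6 = 6; σ²_A = ((14−2)/6)² = 4.000
te_B = (1 + 4·3 + 5)/6 = 18/6 = 3; σ²_B = ((5−1)/6)² = 0.444
te_C = (1 + 4·4 + 7)/6 = 24/6 = 4; σ²_C = ((7−1)/6)² = 1.000
te_D = (7 + 4·10 + 13)/6 = 60/6 = 10; σ²_D = ((13−7)/6)² = 1.000
te_E = (7 + 4·11 + 27)/6 = 78/6 = 13; σ²_E = ((27−7)/6)² = 11.111

Forward pass:
ES_A = 0; EF_A = 6
ES_B = 0; EF_B = 3
ES_C = 3; EF_C = 3+4 = 7
ES_D = 6; EF_D = 6+10 = 16
ES_E = max(EF_C=7, EF_D=16) = 16; EF_E = 16+13 = 29
Expected project duration μ = 29 days. Critical path: A → D → E.

Variance along critical path = 4.000 + 1.000 + 11.111 = 16.111; σ = 4.014 days.
D = μ + z·σ = 29 + 1.645·4.014 = 35.6 days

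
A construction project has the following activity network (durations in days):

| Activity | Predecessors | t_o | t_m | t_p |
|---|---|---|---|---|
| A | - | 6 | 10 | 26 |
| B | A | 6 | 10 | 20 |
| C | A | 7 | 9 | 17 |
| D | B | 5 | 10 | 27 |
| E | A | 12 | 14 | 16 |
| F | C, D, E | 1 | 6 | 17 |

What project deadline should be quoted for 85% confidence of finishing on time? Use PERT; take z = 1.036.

48.3 days

te_A = (6 + 4·10 + 26)/6 = 72/6 = 12; σ²_A = ((26−6)/6)² = 11.111
te_B = (6 + 4·10 + 20)/6 = 66/6 = 11; σ²_B = ((20−6)/6)² = 5.444
te_C = (7 + 4·9 + 17)/6 = 60/6 = 10; σ²_C = ((17−7)/6)² = 2.778
te_D = (5 + 4·10 + 27)/6 = 72/6 = 12; σ²_D = ((27−5)/6)² = 13.444
te_E = (12 + 4·14 + 16)/6 = 84/6 = 14; σ²_E = ((16−12)/6)² = 0.444
te_F = (1 + 4·6 + 17)/6 = 42/6 = 7; σ²_F = ((17−1)/6)² = 7.111

Forward pass:
ES_A = 0; EF_A = 12
ES_B = 12; EF_B = 12+11 = 23
ES_C = 12; EF_C = 12+10 = 22
ES_D = 23; EF_D = 23+12 = 35
ES_E = 12; EF_E = 12+14 = 26
ES_F = max(EF_C=22, EF_D=35, EF_E=26) = 35; EF_F = 35+7 = 42
Expected project duration μ = 42 days. Critical path: A → B → D → F.

Variance along critical path = 11.111 + 5.444 + 13.444 + 7.111 = 37.111; σ = 6.092 days.
D = μ + z·σ = 42 + 1.036·6.092 = 48.3 days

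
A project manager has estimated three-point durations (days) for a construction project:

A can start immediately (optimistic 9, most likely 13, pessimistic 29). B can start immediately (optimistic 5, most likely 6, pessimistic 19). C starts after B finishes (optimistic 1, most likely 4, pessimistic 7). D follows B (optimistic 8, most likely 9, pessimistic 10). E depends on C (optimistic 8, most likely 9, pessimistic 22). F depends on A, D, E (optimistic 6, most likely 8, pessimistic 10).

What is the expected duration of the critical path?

31 days

te_A = (9 + 4·13 + 29)/6 = 90/6 = 15
te_B = (5 + 4·6 + 19)/6 = 48/6 = 8
te_C = (1 + 4·4 + 7)/6 = 24/6 = 4
te_D = (8 + 4·9 + 10)/6 = 54/6 = 9
te_E = (8 + 4·9 + 22)/6 = 66/6 = 11
te_F = (6 + 4·8 + 10)/6 = 48/6 = 8

Forward pass:
ES_A = 0; EF_A = 15
ES_B = 0; EF_B = 8
ES_C = 8; EF_C = 8+4 = 12
ES_D = 8; EF_D = 8+9 = 17
ES_E = 12; EF_E = 12+11 = 23
ES_F = max(EF_A=15, EF_D=17, EF_E=23) = 23; EF_F = 23+8 = 31
Expected project duration μ = 31 days. Critical path: B → C → E → F.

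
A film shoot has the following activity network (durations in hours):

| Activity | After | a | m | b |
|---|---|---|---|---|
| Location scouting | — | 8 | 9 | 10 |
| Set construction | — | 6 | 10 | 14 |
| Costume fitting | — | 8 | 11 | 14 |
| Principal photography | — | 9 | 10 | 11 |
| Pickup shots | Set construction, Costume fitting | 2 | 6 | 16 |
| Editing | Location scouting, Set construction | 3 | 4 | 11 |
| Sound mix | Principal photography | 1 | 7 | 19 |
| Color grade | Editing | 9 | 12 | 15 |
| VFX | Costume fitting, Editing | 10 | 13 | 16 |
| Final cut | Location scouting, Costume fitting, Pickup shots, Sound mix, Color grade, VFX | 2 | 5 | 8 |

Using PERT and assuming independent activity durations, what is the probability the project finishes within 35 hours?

te_Location scouting = (8 + 4·9 + 10)/6 = 54/6 = 9; σ²_Location scouting = ((10−8)/6)² = 0.111
te_Set construction = (6 + 4·10 + 14)/6 = 60/6 = 10; σ²_Set construction = ((14−6)/6)² = 1.778
te_Costume fitting = (8 + 4·11 + 14)/6 = 66/6 = 11; σ²_Costume fitting = ((14−8)/6)² = 1.000
te_Principal photography = (9 + 4·10 + 11)/6 = 60/6 = 10; σ²_Principal photography = ((11−9)/6)² = 0.111
te_Pickup shots = (2 + 4·6 + 16)/6 = 42/6 = 7; σ²_Pickup shots = ((16−2)/6)² = 5.444
te_Editing = (3 + 4·4 + 11)/6 = 30/6 = 5; σ²_Editing = ((11−3)/6)² = 1.778
te_Sound mix = (1 + 4·7 + 19)/6 = 48/6 = 8; σ²_Sound mix = ((19−1)/6)² = 9.000
te_Color grade = (9 + 4·12 + 15)/6 = 72/6 = 12; σ²_Color grade = ((15−9)/6)² = 1.000
te_VFX = (10 + 4·13 + 16)/6 = 78/6 = 13; σ²_VFX = ((16−10)/6)² = 1.000
te_Final cut = (2 + 4·5 + 8)/6 = 30/6 = 5; σ²_Final cut = ((8−2)/6)² = 1.000

Forward pass:
ES_Location scouting = 0; EF_Location scouting = 9
ES_Set construction = 0; EF_Set construction = 10
ES_Costume fitting = 0; EF_Costume fitting = 11
ES_Principal photography = 0; EF_Principal photography = 10
ES_Pickup shots = max(EF_Set construction=10, EF_Costume fitting=11) = 11; EF_Pickup shots = 11+7 = 18
ES_Editing = max(EF_Location scouting=9, EF_Set construction=10) = 10; EF_Editing = 10+5 = 15
ES_Sound mix = 10; EF_Sound mix = 10+8 = 18
ES_Color grade = 15; EF_Color grade = 15+12 = 27
ES_VFX = max(EF_Costume fitting=11, EF_Editing=15) = 15; EF_VFX = 15+13 = 28
ES_Final cut = max(EF_Location scouting=9, EF_Costume fitting=11, EF_Pickup shots=18, EF_Sound mix=18, EF_Color grade=27, EF_VFX=28) = 28; EF_Final cut = 28+5 = 33
Expected project duration μ = 33 hours. Critical path: Set construction → Editing → VFX → Final cut.

Variance along critical path = 1.778 + 1.778 + 1.000 + 1.000 = 5.556; σ = √5.556 = 2.357 hours.
Z = (35 − 33) / 2.357 = 0.849
P(T ≤ 35) = Φ(0.849) ≈ 0.802

0.802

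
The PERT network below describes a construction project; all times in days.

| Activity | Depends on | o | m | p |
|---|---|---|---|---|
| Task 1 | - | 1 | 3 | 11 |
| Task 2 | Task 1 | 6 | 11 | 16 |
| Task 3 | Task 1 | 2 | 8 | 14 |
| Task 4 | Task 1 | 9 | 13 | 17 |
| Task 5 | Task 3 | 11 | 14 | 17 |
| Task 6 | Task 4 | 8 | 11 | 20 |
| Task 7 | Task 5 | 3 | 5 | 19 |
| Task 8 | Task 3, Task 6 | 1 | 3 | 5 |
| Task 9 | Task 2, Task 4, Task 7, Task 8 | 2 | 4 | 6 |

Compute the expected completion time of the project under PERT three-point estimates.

te_Task 1 = (1 + 4·3 + 11)/6 = 24/6 = 4
te_Task 2 = (6 + 4·11 + 16)/6 = 66/6 = 11
te_Task 3 = (2 + 4·8 + 14)/6 = 48/6 = 8
te_Task 4 = (9 + 4·13 + 17)/6 = 78/6 = 13
te_Task 5 = (11 + 4·14 + 17)/6 = 84/6 = 14
te_Task 6 = (8 + 4·11 + 20)/6 = 72/6 = 12
te_Task 7 = (3 + 4·5 + 19)/6 = 42/6 = 7
te_Task 8 = (1 + 4·3 + 5)/6 = 18/6 = 3
te_Task 9 = (2 + 4·4 + 6)/6 = 24/6 = 4

Forward pass:
ES_Task 1 = 0; EF_Task 1 = 4
ES_Task 2 = 4; EF_Task 2 = 4+11 = 15
ES_Task 3 = 4; EF_Task 3 = 4+8 = 12
ES_Task 4 = 4; EF_Task 4 = 4+13 = 17
ES_Task 5 = 12; EF_Task 5 = 12+14 = 26
ES_Task 6 = 17; EF_Task 6 = 17+12 = 29
ES_Task 7 = 26; EF_Task 7 = 26+7 = 33
ES_Task 8 = max(EF_Task 3=12, EF_Task 6=29) = 29; EF_Task 8 = 29+3 = 32
ES_Task 9 = max(EF_Task 2=15, EF_Task 4=17, EF_Task 7=33, EF_Task 8=32) = 33; EF_Task 9 = 33+4 = 37
Expected project duration μ = 37 days. Critical path: Task 1 → Task 3 → Task 5 → Task 7 → Task 9.

37 days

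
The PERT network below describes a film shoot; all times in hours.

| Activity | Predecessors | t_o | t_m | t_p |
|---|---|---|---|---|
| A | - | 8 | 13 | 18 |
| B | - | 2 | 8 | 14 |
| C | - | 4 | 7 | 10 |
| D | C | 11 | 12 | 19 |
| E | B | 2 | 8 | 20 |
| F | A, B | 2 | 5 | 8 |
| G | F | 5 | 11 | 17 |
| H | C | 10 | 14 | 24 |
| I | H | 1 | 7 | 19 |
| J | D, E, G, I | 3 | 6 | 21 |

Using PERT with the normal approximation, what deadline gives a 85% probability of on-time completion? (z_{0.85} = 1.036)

43.1 hours

te_A = (8 + 4·13 + 18)/6 = 78/6 = 13; σ²_A = ((18−8)/6)² = 2.778
te_B = (2 + 4·8 + 14)/6 = 48/6 = 8; σ²_B = ((14−2)/6)² = 4.000
te_C = (4 + 4·7 + 10)/6 = 42/6 = 7; σ²_C = ((10−4)/6)² = 1.000
te_D = (11 + 4·12 + 19)/6 = 78/6 = 13; σ²_D = ((19−11)/6)² = 1.778
te_E = (2 + 4·8 + 20)/6 = 54/6 = 9; σ²_E = ((20−2)/6)² = 9.000
te_F = (2 + 4·5 + 8)/6 = 30/6 = 5; σ²_F = ((8−2)/6)² = 1.000
te_G = (5 + 4·11 + 17)/6 = 66/6 = 11; σ²_G = ((17−5)/6)² = 4.000
te_H = (10 + 4·14 + 24)/6 = 90/6 = 15; σ²_H = ((24−10)/6)² = 5.444
te_I = (1 + 4·7 + 19)/6 = 48/6 = 8; σ²_I = ((19−1)/6)² = 9.000
te_J = (3 + 4·6 + 21)/6 = 48/6 = 8; σ²_J = ((21−3)/6)² = 9.000

Forward pass:
ES_A = 0; EF_A = 13
ES_B = 0; EF_B = 8
ES_C = 0; EF_C = 7
ES_D = 7; EF_D = 7+13 = 20
ES_E = 8; EF_E = 8+9 = 17
ES_F = max(EF_A=13, EF_B=8) = 13; EF_F = 13+5 = 18
ES_G = 18; EF_G = 18+11 = 29
ES_H = 7; EF_H = 7+15 = 22
ES_I = 22; EF_I = 22+8 = 30
ES_J = max(EF_D=20, EF_E=17, EF_G=29, EF_I=30) = 30; EF_J = 30+8 = 38
Expected project duration μ = 38 hours. Critical path: C → H → I → J.

Variance along critical path = 1.000 + 5.444 + 9.000 + 9.000 = 24.444; σ = 4.944 hours.
D = μ + z·σ = 38 + 1.036·4.944 = 43.1 hours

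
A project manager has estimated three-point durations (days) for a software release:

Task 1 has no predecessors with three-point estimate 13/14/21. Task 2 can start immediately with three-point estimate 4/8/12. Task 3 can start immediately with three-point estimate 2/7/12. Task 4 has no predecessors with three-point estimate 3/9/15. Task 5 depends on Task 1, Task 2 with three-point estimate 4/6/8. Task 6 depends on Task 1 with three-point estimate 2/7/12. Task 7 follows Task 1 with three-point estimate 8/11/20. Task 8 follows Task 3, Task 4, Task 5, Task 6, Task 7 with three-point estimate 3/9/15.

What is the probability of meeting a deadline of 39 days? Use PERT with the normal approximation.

te_Task 1 = (13 + 4·14 + 21)/6 = 90/6 = 15; σ²_Task 1 = ((21−13)/6)² = 1.778
te_Task 2 = (4 + 4·8 + 12)/6 = 48/6 = 8; σ²_Task 2 = ((12−4)/6)² = 1.778
te_Task 3 = (2 + 4·7 + 12)/6 = 42/6 = 7; σ²_Task 3 = ((12−2)/6)² = 2.778
te_Task 4 = (3 + 4·9 + 15)/6 = 54/6 = 9; σ²_Task 4 = ((15−3)/6)² = 4.000
te_Task 5 = (4 + 4·6 + 8)/6 = 36/6 = 6; σ²_Task 5 = ((8−4)/6)² = 0.444
te_Task 6 = (2 + 4·7 + 12)/6 = 42/6 = 7; σ²_Task 6 = ((12−2)/6)² = 2.778
te_Task 7 = (8 + 4·11 + 20)/6 = 72/6 = 12; σ²_Task 7 = ((20−8)/6)² = 4.000
te_Task 8 = (3 + 4·9 + 15)/6 = 54/6 = 9; σ²_Task 8 = ((15−3)/6)² = 4.000

Forward pass:
ES_Task 1 = 0; EF_Task 1 = 15
ES_Task 2 = 0; EF_Task 2 = 8
ES_Task 3 = 0; EF_Task 3 = 7
ES_Task 4 = 0; EF_Task 4 = 9
ES_Task 5 = max(EF_Task 1=15, EF_Task 2=8) = 15; EF_Task 5 = 15+6 = 21
ES_Task 6 = 15; EF_Task 6 = 15+7 = 22
ES_Task 7 = 15; EF_Task 7 = 15+12 = 27
ES_Task 8 = max(EF_Task 3=7, EF_Task 4=9, EF_Task 5=21, EF_Task 6=22, EF_Task 7=27) = 27; EF_Task 8 = 27+9 = 36
Expected project duration μ = 36 days. Critical path: Task 1 → Task 7 → Task 8.

Variance along critical path = 1.778 + 4.000 + 4.000 = 9.778; σ = √9.778 = 3.127 days.
Z = (39 − 36) / 3.127 = 0.959
P(T ≤ 39) = Φ(0.959) ≈ 0.831

0.831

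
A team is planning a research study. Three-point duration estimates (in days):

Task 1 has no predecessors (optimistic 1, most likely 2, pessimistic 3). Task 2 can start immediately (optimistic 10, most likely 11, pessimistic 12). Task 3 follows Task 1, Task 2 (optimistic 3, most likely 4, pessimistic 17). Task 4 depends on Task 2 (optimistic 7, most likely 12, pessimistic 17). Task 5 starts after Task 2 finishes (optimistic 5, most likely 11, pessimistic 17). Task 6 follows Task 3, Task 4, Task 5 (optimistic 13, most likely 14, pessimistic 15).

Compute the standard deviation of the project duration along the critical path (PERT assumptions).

te_Task 1 = (1 + 4·2 + 3)/6 = 12/6 = 2; σ²_Task 1 = ((3−1)/6)² = 0.111
te_Task 2 = (10 + 4·11 + 12)/6 = 66/6 = 11; σ²_Task 2 = ((12−10)/6)² = 0.111
te_Task 3 = (3 + 4·4 + 17)/6 = 36/6 = 6; σ²_Task 3 = ((17−3)/6)² = 5.444
te_Task 4 = (7 + 4·12 + 17)/6 = 72/6 = 12; σ²_Task 4 = ((17−7)/6)² = 2.778
te_Task 5 = (5 + 4·11 + 17)/6 = 66/6 = 11; σ²_Task 5 = ((17−5)/6)² = 4.000
te_Task 6 = (13 + 4·14 + 15)/6 = 84/6 = 14; σ²_Task 6 = ((15−13)/6)² = 0.111

Forward pass:
ES_Task 1 = 0; EF_Task 1 = 2
ES_Task 2 = 0; EF_Task 2 = 11
ES_Task 3 = max(EF_Task 1=2, EF_Task 2=11) = 11; EF_Task 3 = 11+6 = 17
ES_Task 4 = 11; EF_Task 4 = 11+12 = 23
ES_Task 5 = 11; EF_Task 5 = 11+11 = 22
ES_Task 6 = max(EF_Task 3=17, EF_Task 4=23, EF_Task 5=22) = 23; EF_Task 6 = 23+14 = 37
Expected project duration μ = 37 days. Critical path: Task 2 → Task 4 → Task 6.

Variance along critical path = 0.111 + 2.778 + 0.111 = 3.000
σ = √3.000 = 1.732 days

1.73 days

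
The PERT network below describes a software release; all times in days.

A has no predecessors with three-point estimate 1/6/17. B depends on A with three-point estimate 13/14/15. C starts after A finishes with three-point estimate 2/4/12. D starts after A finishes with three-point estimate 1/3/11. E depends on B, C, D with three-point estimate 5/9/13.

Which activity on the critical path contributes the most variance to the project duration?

A

te_A = (1 + 4·6 + 17)/6 = 42/6 = 7; σ²_A = ((17−1)/6)² = 7.111
te_B = (13 + 4·14 + 15)/6 = 84/6 = 14; σ²_B = ((15−13)/6)² = 0.111
te_C = (2 + 4·4 + 12)/6 = 30/6 = 5; σ²_C = ((12−2)/6)² = 2.778
te_D = (1 + 4·3 + 11)/6 = 24/6 = 4; σ²_D = ((11−1)/6)² = 2.778
te_E = (5 + 4·9 + 13)/6 = 54/6 = 9; σ²_E = ((13−5)/6)² = 1.778

Forward pass:
ES_A = 0; EF_A = 7
ES_B = 7; EF_B = 7+14 = 21
ES_C = 7; EF_C = 7+5 = 12
ES_D = 7; EF_D = 7+4 = 11
ES_E = max(EF_B=21, EF_C=12, EF_D=11) = 21; EF_E = 21+9 = 30
Expected project duration μ = 30 days. Critical path: A → B → E.

Variances on critical path: σ²_A=7.111, σ²_B=0.111, σ²_E=1.778.
Largest is σ²_A = 7.111.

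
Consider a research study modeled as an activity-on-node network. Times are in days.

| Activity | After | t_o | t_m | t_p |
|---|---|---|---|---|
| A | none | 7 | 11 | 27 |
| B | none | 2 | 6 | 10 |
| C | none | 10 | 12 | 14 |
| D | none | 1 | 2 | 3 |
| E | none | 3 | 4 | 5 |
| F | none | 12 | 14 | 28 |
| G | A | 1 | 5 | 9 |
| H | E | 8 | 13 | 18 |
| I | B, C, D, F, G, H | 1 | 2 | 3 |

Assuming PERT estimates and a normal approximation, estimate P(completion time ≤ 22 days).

0.710

te_A = (7 + 4·11 + 27)/6 = 78/6 = 13; σ²_A = ((27−7)/6)² = 11.111
te_B = (2 + 4·6 + 10)/6 = 36/6 = 6; σ²_B = ((10−2)/6)² = 1.778
te_C = (10 + 4·12 + 14)/6 = 72/6 = 12; σ²_C = ((14−10)/6)² = 0.444
te_D = (1 + 4·2 + 3)/6 = 12/6 = 2; σ²_D = ((3−1)/6)² = 0.111
te_E = (3 + 4·4 + 5)/6 = 24/6 = 4; σ²_E = ((5−3)/6)² = 0.111
te_F = (12 + 4·14 + 28)/6 = 96/6 = 16; σ²_F = ((28−12)/6)² = 7.111
te_G = (1 + 4·5 + 9)/6 = 30/6 = 5; σ²_G = ((9−1)/6)² = 1.778
te_H = (8 + 4·13 + 18)/6 = 78/6 = 13; σ²_H = ((18−8)/6)² = 2.778
te_I = (1 + 4·2 + 3)/6 = 12/6 = 2; σ²_I = ((3−1)/6)² = 0.111

Forward pass:
ES_A = 0; EF_A = 13
ES_B = 0; EF_B = 6
ES_C = 0; EF_C = 12
ES_D = 0; EF_D = 2
ES_E = 0; EF_E = 4
ES_F = 0; EF_F = 16
ES_G = 13; EF_G = 13+5 = 18
ES_H = 4; EF_H = 4+13 = 17
ES_I = max(EF_B=6, EF_C=12, EF_D=2, EF_F=16, EF_G=18, EF_H=17) = 18; EF_I = 18+2 = 20
Expected project duration μ = 20 days. Critical path: A → G → I.

Variance along critical path = 11.111 + 1.778 + 0.111 = 13.000; σ = √13.000 = 3.606 days.
Z = (22 − 20) / 3.606 = 0.555
P(T ≤ 22) = Φ(0.555) ≈ 0.710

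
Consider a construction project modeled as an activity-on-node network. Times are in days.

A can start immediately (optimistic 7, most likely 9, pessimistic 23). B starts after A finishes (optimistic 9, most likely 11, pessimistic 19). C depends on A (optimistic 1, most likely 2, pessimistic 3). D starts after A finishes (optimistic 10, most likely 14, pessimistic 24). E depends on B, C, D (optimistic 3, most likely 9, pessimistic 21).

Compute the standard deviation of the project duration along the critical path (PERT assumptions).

4.64 days

te_A = (7 + 4·9 + 23)/6 = 66/6 = 11; σ²_A = ((23−7)/6)² = 7.111
te_B = (9 + 4·11 + 19)/6 = 72/6 = 12; σ²_B = ((19−9)/6)² = 2.778
te_C = (1 + 4·2 + 3)/6 = 12/6 = 2; σ²_C = ((3−1)/6)² = 0.111
te_D = (10 + 4·14 + 24)/6 = 90/6 = 15; σ²_D = ((24−10)/6)² = 5.444
te_E = (3 + 4·9 + 21)/6 = 60/6 = 10; σ²_E = ((21−3)/6)² = 9.000

Forward pass:
ES_A = 0; EF_A = 11
ES_B = 11; EF_B = 11+12 = 23
ES_C = 11; EF_C = 11+2 = 13
ES_D = 11; EF_D = 11+15 = 26
ES_E = max(EF_B=23, EF_C=13, EF_D=26) = 26; EF_E = 26+10 = 36
Expected project duration μ = 36 days. Critical path: A → D → E.

Variance along critical path = 7.111 + 5.444 + 9.000 = 21.556
σ = √21.556 = 4.643 days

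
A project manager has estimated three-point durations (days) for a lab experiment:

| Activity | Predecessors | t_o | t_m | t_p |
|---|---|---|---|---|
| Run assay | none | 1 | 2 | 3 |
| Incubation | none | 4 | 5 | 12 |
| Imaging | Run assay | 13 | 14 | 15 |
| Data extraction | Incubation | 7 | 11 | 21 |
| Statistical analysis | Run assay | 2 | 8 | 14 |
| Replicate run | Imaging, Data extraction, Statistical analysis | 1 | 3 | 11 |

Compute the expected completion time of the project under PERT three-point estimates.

te_Run assay = (1 + 4·2 + 3)/6 = 12/6 = 2
te_Incubation = (4 + 4·5 + 12)/6 = 36/6 = 6
te_Imaging = (13 + 4·14 + 15)/6 = 84/6 = 14
te_Data extraction = (7 + 4·11 + 21)/6 = 72/6 = 12
te_Statistical analysis = (2 + 4·8 + 14)/6 = 48/6 = 8
te_Replicate run = (1 + 4·3 + 11)/6 = 24/6 = 4

Forward pass:
ES_Run assay = 0; EF_Run assay = 2
ES_Incubation = 0; EF_Incubation = 6
ES_Imaging = 2; EF_Imaging = 2+14 = 16
ES_Data extraction = 6; EF_Data extraction = 6+12 = 18
ES_Statistical analysis = 2; EF_Statistical analysis = 2+8 = 10
ES_Replicate run = max(EF_Imaging=16, EF_Data extraction=18, EF_Statistical analysis=10) = 18; EF_Replicate run = 18+4 = 22
Expected project duration μ = 22 days. Critical path: Incubation → Data extraction → Replicate run.

22 days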